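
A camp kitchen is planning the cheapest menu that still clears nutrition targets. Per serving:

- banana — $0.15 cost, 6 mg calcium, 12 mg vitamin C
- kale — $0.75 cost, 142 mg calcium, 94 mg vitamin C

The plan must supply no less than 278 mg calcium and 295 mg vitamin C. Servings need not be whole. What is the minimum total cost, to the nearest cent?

banana only: max(278/6, 295/12) = 46.33 servings → $6.95.
kale only: max(278/142, 295/94) = 3.138 servings → $2.35.
banana + kale with both tight: 13.82 servings and 1.374 servings → $3.10.
Cheapest feasible corner: $2.35.

$2.35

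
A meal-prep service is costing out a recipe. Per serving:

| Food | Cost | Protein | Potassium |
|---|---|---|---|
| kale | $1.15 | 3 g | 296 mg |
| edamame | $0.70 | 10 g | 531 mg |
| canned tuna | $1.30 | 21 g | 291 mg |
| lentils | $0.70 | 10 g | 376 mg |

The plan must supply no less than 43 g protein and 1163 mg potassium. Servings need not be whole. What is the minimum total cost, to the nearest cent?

$2.78

At the optimum either one food covers both requirements or two foods hit both targets exactly; no other combination can be cheaper.
kale only: max(43/3, 1163/296) = 14.33 servings → $16.48.
edamame only: max(43/10, 1163/531) = 4.3 servings → $3.01.
canned tuna only: max(43/21, 1163/291) = 3.997 servings → $5.20.
lentils only: max(43/10, 1163/376) = 4.3 servings → $3.01.
kale + edamame: intersection lies outside the first quadrant.
kale + canned tuna with both tight: 2.229 servings and 1.729 servings → $4.81.
kale + lentils with both targets exact would need a negative amount; discard.
edamame + canned tuna with both tight: 1.445 servings and 1.359 servings → $2.78.
edamame + lentils: the both-tight solution has a negative serving — not a feasible corner.
canned tuna + lentils with both tight: 0.9101 servings and 2.389 servings → $2.86.
The minimum over all feasible corners is $2.78.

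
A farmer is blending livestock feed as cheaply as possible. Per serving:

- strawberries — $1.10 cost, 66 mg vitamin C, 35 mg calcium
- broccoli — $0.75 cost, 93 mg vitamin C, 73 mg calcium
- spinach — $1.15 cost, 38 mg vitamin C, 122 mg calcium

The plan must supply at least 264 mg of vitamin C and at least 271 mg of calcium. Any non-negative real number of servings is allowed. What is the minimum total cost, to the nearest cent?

strawberries only: max(264/66, 271/35) = 7.743 servings → $8.52.
broccoli only: max(264/93, 271/73) = 3.712 servings → $2.78.
spinach only: max(264/38, 271/122) = 6.947 servings → $7.99.
strawberries + broccoli: the both-tight solution has a negative serving — not a feasible corner.
strawberries + spinach with both tight: 3.259 servings and 1.286 servings → $5.06.
broccoli + spinach with both tight: 2.556 servings and 0.6919 servings → $2.71.
The minimum over all feasible corners is $2.71.

$2.71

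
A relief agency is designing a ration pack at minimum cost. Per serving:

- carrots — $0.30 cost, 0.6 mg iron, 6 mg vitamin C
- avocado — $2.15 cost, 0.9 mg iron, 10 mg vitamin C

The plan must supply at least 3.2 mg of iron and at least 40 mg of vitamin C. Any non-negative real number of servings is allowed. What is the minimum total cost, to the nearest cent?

$2.00

carrots only: max(3.2/0.6, 40/6) = 6.667 servings → $2.00.
avocado only: max(3.2/0.9, 40/10) = 4 servings → $8.60.
carrots + avocado with both targets exact would need a negative amount; discard.
So the least-cost plan costs $2.00.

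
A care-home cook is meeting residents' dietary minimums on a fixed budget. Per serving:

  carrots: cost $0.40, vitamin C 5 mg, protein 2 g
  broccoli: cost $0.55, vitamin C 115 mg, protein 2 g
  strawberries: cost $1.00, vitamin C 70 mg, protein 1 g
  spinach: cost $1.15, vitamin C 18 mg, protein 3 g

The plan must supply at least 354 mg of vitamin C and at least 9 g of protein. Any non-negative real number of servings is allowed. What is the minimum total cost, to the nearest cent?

$2.25

Check every corner: each single food scaled to meet both minima, and each pair solved so both constraints bind.
carrots only: max(354/5, 9/2) = 70.8 servings → $28.32.
broccoli only: max(354/115, 9/2) = 4.5 servings → $2.48.
strawberries only: max(354/70, 9/1) = 9 servings → $9.00.
spinach only: max(354/18, 9/3) = 19.67 servings → $22.62.
carrots + broccoli with both tight: 1.486 servings and 3.014 servings → $2.25.
carrots + strawberries with both tight: 2.044 servings and 4.911 servings → $5.73.
carrots + spinach: intersection lies outside the first quadrant.
broccoli + strawberries: the both-tight solution has a negative serving — not a feasible corner.
broccoli + spinach with both tight: 2.913 servings and 1.058 servings → $2.82.
strawberries + spinach with both tight: 4.688 servings and 1.438 servings → $6.34.
Cheapest feasible corner: $2.25.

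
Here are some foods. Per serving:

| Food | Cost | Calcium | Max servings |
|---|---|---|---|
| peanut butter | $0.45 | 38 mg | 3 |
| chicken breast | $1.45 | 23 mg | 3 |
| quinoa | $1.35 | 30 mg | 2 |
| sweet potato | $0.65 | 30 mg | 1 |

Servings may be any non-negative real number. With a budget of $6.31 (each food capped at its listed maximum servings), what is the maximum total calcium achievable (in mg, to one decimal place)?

229.5 mg

Calcium per dollar: peanut butter 84.44, sweet potato 46.15, quinoa 22.22, chicken breast 15.86.
Take 3 servings of peanut butter: spends $1.35, +114.0 mg calcium (running total 114.0 mg).
Take 1 serving of sweet potato: spends $0.65, +30.0 mg calcium (running total 144.0 mg).
Take 2 servings of quinoa: spends $2.70, +60.0 mg calcium (running total 204.0 mg).
Take 1.11 servings of chicken breast: spends $1.61, +25.5 mg calcium (running total 229.5 mg).
Greedy by best ratio exhausts the cost allowance optimally: 229.5 mg.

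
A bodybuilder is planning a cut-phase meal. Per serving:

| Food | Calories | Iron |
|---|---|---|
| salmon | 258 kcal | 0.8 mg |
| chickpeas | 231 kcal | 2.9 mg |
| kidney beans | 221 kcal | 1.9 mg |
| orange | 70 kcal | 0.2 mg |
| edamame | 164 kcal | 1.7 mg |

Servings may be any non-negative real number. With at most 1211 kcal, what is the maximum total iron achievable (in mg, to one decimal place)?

15.2 mg

Iron per kcal: chickpeas 0.01255, edamame 0.01037, kidney beans 0.008597, salmon 0.003101, orange 0.002857.
With no serving limits, spend the whole calories allowance on chickpeas: 1211 kcal / 231 kcal × 2.9 mg = 15.2 mg.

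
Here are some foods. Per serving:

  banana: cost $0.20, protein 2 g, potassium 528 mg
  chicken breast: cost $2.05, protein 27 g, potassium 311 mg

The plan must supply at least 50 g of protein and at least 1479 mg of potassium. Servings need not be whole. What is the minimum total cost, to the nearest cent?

$3.88

With two linear requirements the optimum uses one or two foods; enumerate the corners.
banana only: max(50/2, 1479/528) = 25 servings → $5.00.
chicken breast only: max(50/27, 1479/311) = 4.756 servings → $9.75.
banana + chicken breast with both tight: 1.788 servings and 1.719 servings → $3.88.
Cheapest feasible corner: $3.88.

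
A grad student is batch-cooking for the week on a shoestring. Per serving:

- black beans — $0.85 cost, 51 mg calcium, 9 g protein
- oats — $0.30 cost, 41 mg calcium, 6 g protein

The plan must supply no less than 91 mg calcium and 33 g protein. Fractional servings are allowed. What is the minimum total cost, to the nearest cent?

$1.65

The cheapest plan sits at a corner of the feasible region — with two constraints it uses at most two foods.
black beans only: max(91/51, 33/9) = 3.667 servings → $3.12.
oats only: max(91/41, 33/6) = 5.5 servings → $1.65.
black beans + oats with both targets exact would need a negative amount; discard.
Cheapest feasible corner: $1.65.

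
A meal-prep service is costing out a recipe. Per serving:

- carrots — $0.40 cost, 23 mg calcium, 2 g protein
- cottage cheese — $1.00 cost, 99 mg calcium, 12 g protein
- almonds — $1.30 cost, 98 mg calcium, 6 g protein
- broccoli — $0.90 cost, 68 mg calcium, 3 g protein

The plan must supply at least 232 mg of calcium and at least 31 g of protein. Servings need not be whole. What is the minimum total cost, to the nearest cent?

$2.58

carrots only: max(232/23, 31/2) = 15.5 servings → $6.20.
cottage cheese only: max(232/99, 31/12) = 2.583 servings → $2.58.
almonds only: max(232/98, 31/6) = 5.167 servings → $6.72.
broccoli only: max(232/68, 31/3) = 10.33 servings → $9.30.
carrots + cottage cheese: the both-tight solution has a negative serving — not a feasible corner.
carrots + almonds: intersection lies outside the first quadrant.
carrots + broccoli: the both-tight solution has a negative serving — not a feasible corner.
cottage cheese + almonds: intersection lies outside the first quadrant.
cottage cheese + broccoli with both targets exact would need a negative amount; discard.
almonds + broccoli: the both-tight solution has a negative serving — not a feasible corner.
So the least-cost plan costs $2.58.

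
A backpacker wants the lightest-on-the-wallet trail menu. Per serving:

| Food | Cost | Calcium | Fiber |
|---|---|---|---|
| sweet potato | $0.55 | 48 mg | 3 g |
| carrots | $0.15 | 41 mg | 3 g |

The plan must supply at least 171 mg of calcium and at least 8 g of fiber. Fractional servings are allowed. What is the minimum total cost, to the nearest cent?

sweet potato only: max(171/48, 8/3) = 3.562 servings → $1.96.
carrots only: max(171/41, 8/3) = 4.171 servings → $0.63.
sweet potato + carrots with both targets exact would need a negative amount; discard.
So the least-cost plan costs $0.63.

$0.63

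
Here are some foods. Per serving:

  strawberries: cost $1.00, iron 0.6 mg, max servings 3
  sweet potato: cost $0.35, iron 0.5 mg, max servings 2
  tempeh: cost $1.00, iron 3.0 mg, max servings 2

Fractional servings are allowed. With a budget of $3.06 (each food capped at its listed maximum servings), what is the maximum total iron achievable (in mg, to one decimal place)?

7.2 mg

Iron per dollar: tempeh 3, sweet potato 1.429, strawberries 0.6.
Take 2 servings of tempeh: spends $2.00, +6.0 mg iron (running total 6.0 mg).
Take 2 servings of sweet potato: spends $0.70, +1.0 mg iron (running total 7.0 mg).
Take 0.36 servings of strawberries: spends $0.36, +0.2 mg iron (running total 7.2 mg).
Greedy by best ratio exhausts the cost allowance optimally: 7.2 mg.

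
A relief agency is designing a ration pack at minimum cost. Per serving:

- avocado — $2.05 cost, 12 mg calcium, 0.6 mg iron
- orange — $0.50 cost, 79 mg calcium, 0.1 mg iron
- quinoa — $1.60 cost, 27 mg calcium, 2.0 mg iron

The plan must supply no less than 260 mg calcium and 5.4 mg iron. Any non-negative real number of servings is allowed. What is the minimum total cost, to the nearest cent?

$5.33

avocado only: max(260/12, 5.4/0.6) = 21.67 servings → $44.42.
orange only: max(260/79, 5.4/0.1) = 54 servings → $27.00.
quinoa only: max(260/27, 5.4/2.0) = 9.63 servings → $15.41.
avocado + orange with both tight: 8.671 servings and 1.974 servings → $18.76.
avocado + quinoa: intersection lies outside the first quadrant.
orange + quinoa with both tight: 2.41 servings and 2.58 servings → $5.33.
Cheapest feasible corner: $5.33.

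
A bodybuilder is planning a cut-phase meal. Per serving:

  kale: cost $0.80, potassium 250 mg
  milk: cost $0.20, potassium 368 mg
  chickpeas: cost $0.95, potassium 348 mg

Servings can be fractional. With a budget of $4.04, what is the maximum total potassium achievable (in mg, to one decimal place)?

Potassium per dollar: milk 1840, chickpeas 366.3, kale 312.5.
With no serving limits, spend the whole cost allowance on milk: $4.04 / $0.20 × 368 mg = 7433.6 mg.

7433.6 mg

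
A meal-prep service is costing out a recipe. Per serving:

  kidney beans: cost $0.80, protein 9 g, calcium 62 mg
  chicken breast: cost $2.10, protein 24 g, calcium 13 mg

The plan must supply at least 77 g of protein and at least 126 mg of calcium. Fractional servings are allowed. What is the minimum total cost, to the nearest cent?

$6.76

With two linear requirements the optimum uses one or two foods; enumerate the corners.
kidney beans only: max(77/9, 126/62) = 8.556 servings → $6.84.
chicken breast only: max(77/24, 126/13) = 9.692 servings → $20.35.
kidney beans + chicken breast with both tight: 1.476 servings and 2.655 servings → $6.76.
Cheapest feasible corner: $6.76.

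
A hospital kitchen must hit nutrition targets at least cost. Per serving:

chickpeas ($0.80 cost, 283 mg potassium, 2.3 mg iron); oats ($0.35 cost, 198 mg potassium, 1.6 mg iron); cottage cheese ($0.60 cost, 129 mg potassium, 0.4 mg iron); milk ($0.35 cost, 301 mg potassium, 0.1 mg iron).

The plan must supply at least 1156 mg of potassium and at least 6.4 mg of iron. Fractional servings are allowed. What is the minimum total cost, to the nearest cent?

$1.81

A basic optimal solution has at most two foods positive. Try each food alone and each pair with both targets met exactly.
chickpeas only: max(1156/283, 6.4/2.3) = 4.085 servings → $3.27.
oats only: max(1156/198, 6.4/1.6) = 5.838 servings → $2.04.
cottage cheese only: max(1156/129, 6.4/0.4) = 16 servings → $9.60.
milk only: max(1156/301, 6.4/0.1) = 64 servings → $22.40.
chickpeas + oats: intersection lies outside the first quadrant.
chickpeas + cottage cheese with both tight: 1.979 servings and 4.619 servings → $4.35.
chickpeas + milk with both tight: 2.727 servings and 1.277 servings → $2.63.
oats + cottage cheese with both tight: 2.855 servings and 4.579 servings → $3.75.
oats + milk with both tight: 3.921 servings and 1.261 servings → $1.81.
cottage cheese + milk: intersection lies outside the first quadrant.
So the least-cost plan costs $1.81.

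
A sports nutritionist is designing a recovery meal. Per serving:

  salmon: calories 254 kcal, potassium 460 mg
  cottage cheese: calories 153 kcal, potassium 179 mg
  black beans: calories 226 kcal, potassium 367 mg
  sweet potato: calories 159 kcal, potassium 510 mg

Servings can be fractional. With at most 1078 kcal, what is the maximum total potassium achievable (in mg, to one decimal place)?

3457.7 mg

Potassium per kcal: sweet potato 3.208, salmon 1.811, black beans 1.624, cottage cheese 1.17.
With no serving limits, spend the whole calories allowance on sweet potato: 1078 kcal / 159 kcal × 510 mg = 3457.7 mg.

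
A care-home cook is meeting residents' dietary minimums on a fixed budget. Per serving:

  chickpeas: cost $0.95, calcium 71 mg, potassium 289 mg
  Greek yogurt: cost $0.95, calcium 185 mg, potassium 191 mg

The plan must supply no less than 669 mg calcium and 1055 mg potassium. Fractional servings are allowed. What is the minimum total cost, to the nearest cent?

Minimising a linear cost over {calcium ≥ 669, potassium ≥ 1055, servings ≥ 0} — the optimum is at a vertex, using one or two foods.
chickpeas only: max(669/71, 1055/289) = 9.423 servings → $8.95.
Greek yogurt only: max(669/185, 1055/191) = 5.524 servings → $5.25.
chickpeas + Greek yogurt with both tight: 1.689 servings and 2.968 servings → $4.42.
The minimum over all feasible corners is $4.42.

$4.42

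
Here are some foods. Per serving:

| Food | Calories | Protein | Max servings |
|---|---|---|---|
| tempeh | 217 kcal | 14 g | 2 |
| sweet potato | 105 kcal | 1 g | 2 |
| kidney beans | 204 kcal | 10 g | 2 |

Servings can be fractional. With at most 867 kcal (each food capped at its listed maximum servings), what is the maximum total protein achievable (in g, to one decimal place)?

48.2 g

Protein per kcal: tempeh 0.06452, kidney beans 0.04902, sweet potato 0.009524.
Take 2 servings of tempeh: uses 434 kcal, +28.0 g protein (running total 28.0 g).
Take 2 servings of kidney beans: uses 408 kcal, +20.0 g protein (running total 48.0 g).
Take 0.2381 servings of sweet potato: uses 25 kcal, +0.2 g protein (running total 48.2 g).
Filling greedily by protein-per-kcal is optimal for one linear limit, giving 48.2 g.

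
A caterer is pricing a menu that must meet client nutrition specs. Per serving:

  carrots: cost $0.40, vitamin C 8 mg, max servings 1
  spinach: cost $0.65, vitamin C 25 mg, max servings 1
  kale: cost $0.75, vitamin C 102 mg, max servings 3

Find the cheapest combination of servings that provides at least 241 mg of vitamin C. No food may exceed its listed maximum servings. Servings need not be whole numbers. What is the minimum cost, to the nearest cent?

Cost per mg of vitamin C: kale $0.0074, spinach $0.0260, carrots $0.0500.
Take 2.363 servings of kale: +241.0 mg vitamin C for $1.77 (total $1.77, still need 0.0 mg).
Filling from the cheapest source first is optimal under one linear minimum: $1.77.

$1.77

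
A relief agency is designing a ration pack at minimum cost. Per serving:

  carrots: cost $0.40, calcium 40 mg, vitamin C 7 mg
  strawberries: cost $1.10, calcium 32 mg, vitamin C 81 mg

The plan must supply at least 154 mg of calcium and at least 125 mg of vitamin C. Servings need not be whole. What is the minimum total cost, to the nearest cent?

$2.55

Compare the cost at each extreme point of the feasible region.
carrots only: max(154/40, 125/7) = 17.86 servings → $7.14.
strawberries only: max(154/32, 125/81) = 4.812 servings → $5.29.
carrots + strawberries with both tight: 2.81 servings and 1.3 servings → $2.55.
So the least-cost plan costs $2.55.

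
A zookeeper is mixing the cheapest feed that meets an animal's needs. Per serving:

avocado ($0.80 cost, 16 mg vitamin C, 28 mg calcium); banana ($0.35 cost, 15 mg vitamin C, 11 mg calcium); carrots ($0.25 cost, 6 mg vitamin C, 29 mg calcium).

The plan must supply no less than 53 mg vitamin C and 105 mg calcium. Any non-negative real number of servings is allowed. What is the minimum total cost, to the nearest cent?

$1.53

With two linear requirements the optimum uses one or two foods; enumerate the corners.
avocado only: max(53/16, 105/28) = 3.75 servings → $3.00.
banana only: max(53/15, 105/11) = 9.545 servings → $3.34.
carrots only: max(53/6, 105/29) = 8.833 servings → $2.21.
avocado + banana: intersection lies outside the first quadrant.
avocado + carrots with both tight: 3.064 servings and 0.6622 servings → $2.62.
banana + carrots with both tight: 2.458 servings and 2.688 servings → $1.53.
Cheapest feasible corner: $1.53.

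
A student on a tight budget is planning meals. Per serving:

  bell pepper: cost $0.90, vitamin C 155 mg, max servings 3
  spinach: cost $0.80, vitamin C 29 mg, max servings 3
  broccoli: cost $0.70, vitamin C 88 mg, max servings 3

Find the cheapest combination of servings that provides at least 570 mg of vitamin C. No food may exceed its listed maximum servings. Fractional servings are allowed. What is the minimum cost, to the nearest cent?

$3.54

Cost per mg of vitamin C: bell pepper $0.0058, broccoli $0.0080, spinach $0.0276.
Take 3 servings of bell pepper: +465.0 mg vitamin C for $2.70 (total $2.70, still need 105.0 mg).
Take 1.193 servings of broccoli: +105.0 mg vitamin C for $0.84 (total $3.54, still need 0.0 mg).
Greedy by cheapest-per-mg is optimal for a single linear constraint, so the minimum cost is $3.54.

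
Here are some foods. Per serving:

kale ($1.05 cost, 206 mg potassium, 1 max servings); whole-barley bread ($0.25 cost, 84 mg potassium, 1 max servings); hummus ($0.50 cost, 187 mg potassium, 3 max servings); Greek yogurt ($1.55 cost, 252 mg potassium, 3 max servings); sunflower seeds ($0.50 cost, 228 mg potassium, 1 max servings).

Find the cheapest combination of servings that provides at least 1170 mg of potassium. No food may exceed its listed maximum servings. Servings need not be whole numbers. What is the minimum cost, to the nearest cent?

$3.86

Cost per mg of potassium: sunflower seeds $0.0022, hummus $0.0027, whole-barley bread $0.0030, kale $0.0051, Greek yogurt $0.0062.
Take 1 serving of sunflower seeds: +228.0 mg potassium for $0.50 (total $0.50, still need 942.0 mg).
Take 3 servings of hummus: +561.0 mg potassium for $1.50 (total $2.00, still need 381.0 mg).
Take 1 serving of whole-barley bread: +84.0 mg potassium for $0.25 (total $2.25, still need 297.0 mg).
Take 1 serving of kale: +206.0 mg potassium for $1.05 (total $3.30, still need 91.0 mg).
Take 0.3611 servings of Greek yogurt: +91.0 mg potassium for $0.56 (total $3.86, still need 0.0 mg).
Greedy by cheapest-per-mg is optimal for a single linear constraint, so the minimum cost is $3.86.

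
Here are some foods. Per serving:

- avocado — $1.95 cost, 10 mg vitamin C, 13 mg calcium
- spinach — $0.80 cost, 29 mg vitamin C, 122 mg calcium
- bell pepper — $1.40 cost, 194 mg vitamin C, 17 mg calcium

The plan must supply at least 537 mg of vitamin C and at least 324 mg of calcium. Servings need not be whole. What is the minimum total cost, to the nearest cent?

$5.24

An LP optimum is at a vertex; with two nutrient constraints at most two foods are used. Check each candidate.
avocado only: max(537/10, 324/13) = 53.7 servings → $104.72.
spinach only: max(537/29, 324/122) = 18.52 servings → $14.81.
bell pepper only: max(537/194, 324/17) = 19.06 servings → $26.68.
avocado + spinach with both targets exact would need a negative amount; discard.
avocado + bell pepper with both tight: 22.84 servings and 1.591 servings → $46.77.
spinach + bell pepper with both tight: 2.318 servings and 2.421 servings → $5.24.
So the least-cost plan costs $5.24.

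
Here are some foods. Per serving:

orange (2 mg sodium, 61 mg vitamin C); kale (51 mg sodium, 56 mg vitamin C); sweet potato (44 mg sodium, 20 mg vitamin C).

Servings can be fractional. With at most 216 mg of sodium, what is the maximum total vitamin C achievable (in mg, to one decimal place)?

6588.0 mg

Vitamin C per mg sodium: orange 30.5, kale 1.098, sweet potato 0.4545.
With no serving limits, spend the whole sodium allowance on orange: 216 mg / 2 mg × 61 mg = 6588.0 mg.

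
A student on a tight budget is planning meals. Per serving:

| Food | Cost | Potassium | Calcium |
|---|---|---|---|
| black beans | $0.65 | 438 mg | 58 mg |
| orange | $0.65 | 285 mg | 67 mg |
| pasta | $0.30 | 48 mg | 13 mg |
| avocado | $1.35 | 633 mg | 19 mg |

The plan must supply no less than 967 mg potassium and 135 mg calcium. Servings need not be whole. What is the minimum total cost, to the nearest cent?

Check every corner: each single food scaled to meet both minima, and each pair solved so both constraints bind.
black beans only: max(967/438, 135/58) = 2.328 servings → $1.51.
orange only: max(967/285, 135/67) = 3.393 servings → $2.21.
pasta only: max(967/48, 135/13) = 20.15 servings → $6.04.
avocado only: max(967/633, 135/19) = 7.105 servings → $9.59.
black beans + orange with both tight: 2.053 servings and 0.2375 servings → $1.49.
black beans + pasta with both tight: 2.093 servings and 1.046 servings → $1.67.
black beans + avocado: the both-tight solution has a negative serving — not a feasible corner.
orange + pasta: the both-tight solution has a negative serving — not a feasible corner.
orange + avocado with both tight: 1.813 servings and 0.7113 servings → $2.14.
pasta + avocado with both tight: 9.168 servings and 0.8324 servings → $3.87.
The minimum over all feasible corners is $1.49.

$1.49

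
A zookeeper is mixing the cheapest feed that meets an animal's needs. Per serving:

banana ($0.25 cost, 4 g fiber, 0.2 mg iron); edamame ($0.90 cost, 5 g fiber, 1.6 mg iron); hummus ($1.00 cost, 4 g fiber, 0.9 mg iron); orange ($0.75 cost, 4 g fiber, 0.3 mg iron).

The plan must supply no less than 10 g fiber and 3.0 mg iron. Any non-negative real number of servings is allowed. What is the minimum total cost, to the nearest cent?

Two binding constraints pin down two serving amounts, so the optimal mix uses at most two foods. The candidates are each food alone (scaled to the tighter of fiber/iron) and each pair with both constraints tight.
banana only: max(10/4, 3.0/0.2) = 15 servings → $3.75.
edamame only: max(10/5, 3.0/1.6) = 2 servings → $1.80.
hummus only: max(10/4, 3.0/0.9) = 3.333 servings → $3.33.
orange only: max(10/4, 3.0/0.3) = 10 servings → $7.50.
banana + edamame with both tight: 0.1852 servings and 1.852 servings → $1.71.
banana + hummus with both targets exact would need a negative amount; discard.
banana + orange: intersection lies outside the first quadrant.
edamame + hummus with both tight: 1.579 servings and 0.5263 servings → $1.95.
edamame + orange with both tight: 1.837 servings and 0.2041 servings → $1.81.
hummus + orange with both targets exact would need a negative amount; discard.
Cheapest feasible corner: $1.71.

$1.71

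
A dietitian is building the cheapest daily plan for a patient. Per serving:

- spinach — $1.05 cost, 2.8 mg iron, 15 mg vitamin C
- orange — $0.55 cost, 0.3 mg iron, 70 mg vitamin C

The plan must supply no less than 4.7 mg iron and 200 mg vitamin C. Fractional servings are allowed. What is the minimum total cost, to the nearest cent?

At the optimum either one food covers both requirements or two foods hit both targets exactly; no other combination can be cheaper.
spinach only: max(4.7/2.8, 200/15) = 13.33 servings → $14.00.
orange only: max(4.7/0.3, 200/70) = 15.67 servings → $8.62.
spinach + orange with both tight: 1.405 servings and 2.556 servings → $2.88.
Cheapest feasible corner: $2.88.

$2.88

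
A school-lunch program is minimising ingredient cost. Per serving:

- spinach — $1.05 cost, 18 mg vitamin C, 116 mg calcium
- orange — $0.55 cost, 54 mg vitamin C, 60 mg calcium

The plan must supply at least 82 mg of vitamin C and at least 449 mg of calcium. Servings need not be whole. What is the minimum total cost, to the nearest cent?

$4.07

Minimising a linear cost over {vitamin C ≥ 82, calcium ≥ 449, servings ≥ 0} — the optimum is at a vertex, using one or two foods.
spinach only: max(82/18, 449/116) = 4.556 servings → $4.78.
orange only: max(82/54, 449/60) = 7.483 servings → $4.12.
spinach + orange with both tight: 3.728 servings and 0.2758 servings → $4.07.
The minimum over all feasible corners is $4.07.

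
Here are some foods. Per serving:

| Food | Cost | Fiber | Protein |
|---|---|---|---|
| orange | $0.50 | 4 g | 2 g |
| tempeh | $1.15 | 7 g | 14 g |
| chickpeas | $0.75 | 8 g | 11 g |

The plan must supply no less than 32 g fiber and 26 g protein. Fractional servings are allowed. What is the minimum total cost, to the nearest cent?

$3.00

Minimising a linear cost over {fiber ≥ 32, protein ≥ 26, servings ≥ 0} — the optimum is at a vertex, using one or two foods.
orange only: max(32/4, 26/2) = 13 servings → $6.50.
tempeh only: max(32/7, 26/14) = 4.571 servings → $5.26.
chickpeas only: max(32/8, 26/11) = 4 servings → $3.00.
orange + tempeh with both tight: 6.333 servings and 0.9524 servings → $4.26.
orange + chickpeas with both tight: 5.143 servings and 1.429 servings → $3.64.
tempeh + chickpeas: intersection lies outside the first quadrant.
So the least-cost plan costs $3.00.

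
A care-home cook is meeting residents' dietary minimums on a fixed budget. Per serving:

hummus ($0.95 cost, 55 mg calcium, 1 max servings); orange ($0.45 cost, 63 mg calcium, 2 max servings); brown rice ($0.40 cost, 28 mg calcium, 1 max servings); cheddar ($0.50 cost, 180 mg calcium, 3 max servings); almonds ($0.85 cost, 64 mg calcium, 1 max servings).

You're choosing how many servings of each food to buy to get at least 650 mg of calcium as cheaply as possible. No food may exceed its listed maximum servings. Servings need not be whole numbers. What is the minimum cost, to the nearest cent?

Cost per mg of calcium: cheddar $0.0028, orange $0.0071, almonds $0.0133, brown rice $0.0143, hummus $0.0173.
Take 3 servings of cheddar: +540.0 mg calcium for $1.50 (total $1.50, still need 110.0 mg).
Take 1.746 servings of orange: +110.0 mg calcium for $0.79 (total $2.29, still need 0.0 mg).
Filling from the cheapest source first is optimal under one linear minimum: $2.29.

$2.29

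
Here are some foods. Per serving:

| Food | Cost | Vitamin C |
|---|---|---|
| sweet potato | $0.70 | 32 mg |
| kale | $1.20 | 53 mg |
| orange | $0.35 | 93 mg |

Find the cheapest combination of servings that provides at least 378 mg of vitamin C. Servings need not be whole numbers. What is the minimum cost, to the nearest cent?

Cost per mg of vitamin C: orange $0.0038, sweet potato $0.0219, kale $0.0226.
With no serving limits, use only orange: 378 mg / 93 mg = 4.065 servings × $0.35 = $1.42.

$1.42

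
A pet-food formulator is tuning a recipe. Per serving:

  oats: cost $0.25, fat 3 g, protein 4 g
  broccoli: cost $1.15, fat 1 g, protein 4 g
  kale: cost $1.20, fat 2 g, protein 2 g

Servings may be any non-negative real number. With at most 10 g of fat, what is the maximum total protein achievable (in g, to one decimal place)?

40.0 g

Protein per g fat: broccoli 4, oats 1.333, kale 1.
With no serving limits, spend the whole fat allowance on broccoli: 10 g / 1 g × 4 g = 40.0 g.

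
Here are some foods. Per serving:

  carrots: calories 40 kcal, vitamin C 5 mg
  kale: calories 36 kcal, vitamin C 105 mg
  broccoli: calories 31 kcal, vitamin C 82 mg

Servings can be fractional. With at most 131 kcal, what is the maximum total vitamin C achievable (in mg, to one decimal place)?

382.1 mg

Vitamin C per kcal: kale 2.917, broccoli 2.645, carrots 0.125.
With no serving limits, spend the whole calories allowance on kale: 131 kcal / 36 kcal × 105 mg = 382.1 mg.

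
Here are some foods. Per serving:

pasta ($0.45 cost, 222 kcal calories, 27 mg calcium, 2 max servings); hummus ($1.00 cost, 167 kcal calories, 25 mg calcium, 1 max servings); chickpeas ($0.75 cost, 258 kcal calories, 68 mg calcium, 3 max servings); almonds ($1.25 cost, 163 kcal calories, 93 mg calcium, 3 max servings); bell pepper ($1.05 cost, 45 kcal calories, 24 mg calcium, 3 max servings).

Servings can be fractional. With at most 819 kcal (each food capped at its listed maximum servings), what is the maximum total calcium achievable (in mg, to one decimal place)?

Calcium per kcal: almonds 0.5706, bell pepper 0.5333, chickpeas 0.2636, hummus 0.1497, pasta 0.1216.
Take 3 servings of almonds: uses 489 kcal, +279.0 mg calcium (running total 279.0 mg).
Take 3 servings of bell pepper: uses 135 kcal, +72.0 mg calcium (running total 351.0 mg).
Take 0.7558 servings of chickpeas: uses 195 kcal, +51.4 mg calcium (running total 402.4 mg).
Greedy by best ratio exhausts the calories allowance optimally: 402.4 mg.

402.4 mg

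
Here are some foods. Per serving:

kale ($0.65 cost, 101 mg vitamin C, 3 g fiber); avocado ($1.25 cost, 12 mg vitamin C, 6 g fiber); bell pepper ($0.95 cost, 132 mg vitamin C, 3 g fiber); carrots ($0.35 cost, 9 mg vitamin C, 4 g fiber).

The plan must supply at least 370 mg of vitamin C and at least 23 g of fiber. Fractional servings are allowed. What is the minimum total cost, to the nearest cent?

For a min-cost LP with two ≥-constraints, a basic feasible solution has at most two positive variables.
kale only: max(370/101, 23/3) = 7.667 servings → $4.98.
avocado only: max(370/12, 23/6) = 30.83 servings → $38.54.
bell pepper only: max(370/132, 23/3) = 7.667 servings → $7.28.
carrots only: max(370/9, 23/4) = 41.11 servings → $14.39.
kale + avocado with both tight: 3.411 servings and 2.128 servings → $4.88.
kale + bell pepper: intersection lies outside the first quadrant.
kale + carrots with both tight: 3.377 servings and 3.218 servings → $3.32.
avocado + bell pepper with both tight: 2.548 servings and 2.571 servings → $5.63.
avocado + carrots with both targets exact would need a negative amount; discard.
bell pepper + carrots with both tight: 2.541 servings and 3.844 servings → $3.76.
The minimum over all feasible corners is $3.32.

$3.32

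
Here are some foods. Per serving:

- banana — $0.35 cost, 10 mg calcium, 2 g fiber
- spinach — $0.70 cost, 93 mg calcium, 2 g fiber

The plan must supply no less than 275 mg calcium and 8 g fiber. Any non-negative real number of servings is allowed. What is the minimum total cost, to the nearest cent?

Minimising a linear cost over {calcium ≥ 275, fiber ≥ 8, servings ≥ 0} — the optimum is at a vertex, using one or two foods.
banana only: max(275/10, 8/2) = 27.5 servings → $9.62.
spinach only: max(275/93, 8/2) = 4 servings → $2.80.
banana + spinach with both tight: 1.169 servings and 2.831 servings → $2.39.
Cheapest feasible corner: $2.39.

$2.39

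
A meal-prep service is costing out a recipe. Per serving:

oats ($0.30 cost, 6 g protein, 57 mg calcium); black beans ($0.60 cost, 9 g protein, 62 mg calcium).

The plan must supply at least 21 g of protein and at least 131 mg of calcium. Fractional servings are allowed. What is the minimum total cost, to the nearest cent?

Compare the cost at each extreme point of the feasible region.
oats only: max(21/6, 131/57) = 3.5 servings → $1.05.
black beans only: max(21/9, 131/62) = 2.333 servings → $1.40.
oats + black beans: the both-tight solution has a negative serving — not a feasible corner.
Cheapest feasible corner: $1.05.

$1.05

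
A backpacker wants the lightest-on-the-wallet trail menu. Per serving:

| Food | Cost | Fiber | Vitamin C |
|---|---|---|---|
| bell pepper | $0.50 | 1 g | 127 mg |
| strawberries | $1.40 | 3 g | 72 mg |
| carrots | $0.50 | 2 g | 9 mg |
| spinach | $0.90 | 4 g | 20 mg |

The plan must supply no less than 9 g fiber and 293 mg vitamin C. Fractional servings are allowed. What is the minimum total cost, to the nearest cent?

bell pepper only: max(9/1, 293/127) = 9 servings → $4.50.
strawberries only: max(9/3, 293/72) = 4.069 servings → $5.70.
carrots only: max(9/2, 293/9) = 32.56 servings → $16.28.
spinach only: max(9/4, 293/20) = 14.65 servings → $13.19.
bell pepper + strawberries with both tight: 0.7476 servings and 2.751 servings → $4.22.
bell pepper + carrots with both tight: 2.061 servings and 3.469 servings → $2.77.
bell pepper + spinach with both tight: 2.033 servings and 1.742 servings → $2.58.
strawberries + carrots with both targets exact would need a negative amount; discard.
strawberries + spinach: intersection lies outside the first quadrant.
carrots + spinach: intersection lies outside the first quadrant.
Cheapest feasible corner: $2.58.

$2.58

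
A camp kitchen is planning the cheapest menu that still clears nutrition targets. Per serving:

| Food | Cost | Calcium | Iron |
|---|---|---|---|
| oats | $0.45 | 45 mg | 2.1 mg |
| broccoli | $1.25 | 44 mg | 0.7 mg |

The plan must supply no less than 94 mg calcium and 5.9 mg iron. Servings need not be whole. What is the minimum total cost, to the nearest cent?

Two binding constraints pin down two serving amounts, so the optimal mix uses at most two foods. The candidates are each food alone (scaled to the tighter of calcium/iron) and each pair with both constraints tight.
oats only: max(94/45, 5.9/2.1) = 2.81 servings → $1.26.
broccoli only: max(94/44, 5.9/0.7) = 8.429 servings → $10.54.
oats + broccoli with both targets exact would need a negative amount; discard.
So the least-cost plan costs $1.26.

$1.26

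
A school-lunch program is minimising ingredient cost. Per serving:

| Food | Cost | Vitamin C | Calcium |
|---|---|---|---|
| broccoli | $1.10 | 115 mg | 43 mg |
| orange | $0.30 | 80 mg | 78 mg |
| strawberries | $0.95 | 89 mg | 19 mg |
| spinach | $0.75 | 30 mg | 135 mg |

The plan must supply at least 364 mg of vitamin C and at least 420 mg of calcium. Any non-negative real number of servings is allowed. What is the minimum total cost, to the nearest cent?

$1.62

With two linear requirements the optimum uses one or two foods; enumerate the corners.
broccoli only: max(364/115, 420/43) = 9.767 servings → $10.74.
orange only: max(364/80, 420/78) = 5.385 servings → $1.62.
strawberries only: max(364/89, 420/19) = 22.11 servings → $21.00.
spinach only: max(364/30, 420/135) = 12.13 servings → $9.10.
broccoli + orange: intersection lies outside the first quadrant.
broccoli + strawberries: the both-tight solution has a negative serving — not a feasible corner.
broccoli + spinach with both tight: 2.567 servings and 2.294 servings → $4.54.
orange + strawberries with both targets exact would need a negative amount; discard.
orange + spinach with both tight: 4.319 servings and 0.6156 servings → $1.76.
strawberries + spinach with both tight: 3.193 servings and 2.662 servings → $5.03.
So the least-cost plan costs $1.62.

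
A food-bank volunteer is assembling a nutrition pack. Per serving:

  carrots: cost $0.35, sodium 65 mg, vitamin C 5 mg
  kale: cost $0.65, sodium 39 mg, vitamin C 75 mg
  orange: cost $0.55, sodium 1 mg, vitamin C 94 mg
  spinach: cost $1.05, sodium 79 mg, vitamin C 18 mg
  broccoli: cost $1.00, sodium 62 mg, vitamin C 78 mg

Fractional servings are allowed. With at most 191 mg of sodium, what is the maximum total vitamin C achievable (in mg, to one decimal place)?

Vitamin C per mg sodium: orange 94, kale 1.923, broccoli 1.258, spinach 0.2278, carrots 0.07692.
With no serving limits, spend the whole sodium allowance on orange: 191 mg / 1 mg × 94 mg = 17954.0 mg.

17954.0 mg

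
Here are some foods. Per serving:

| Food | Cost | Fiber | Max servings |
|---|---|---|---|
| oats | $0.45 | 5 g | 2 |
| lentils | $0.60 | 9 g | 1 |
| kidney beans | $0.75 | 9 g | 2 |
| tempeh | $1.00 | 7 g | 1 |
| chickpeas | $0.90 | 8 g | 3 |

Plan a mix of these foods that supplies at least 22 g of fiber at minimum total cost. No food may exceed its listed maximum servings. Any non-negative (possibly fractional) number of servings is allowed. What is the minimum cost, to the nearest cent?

$1.68

Cost per g of fiber: lentils $0.0667, kidney beans $0.0833, oats $0.0900, chickpeas $0.1125, tempeh $0.1429.
Take 1 serving of lentils: +9.0 g fiber for $0.60 (total $0.60, still need 13.0 g).
Take 1.444 servings of kidney beans: +13.0 g fiber for $1.08 (total $1.68, still need 0.0 g).
Greedy by cheapest-per-g is optimal for a single linear constraint, so the minimum cost is $1.68.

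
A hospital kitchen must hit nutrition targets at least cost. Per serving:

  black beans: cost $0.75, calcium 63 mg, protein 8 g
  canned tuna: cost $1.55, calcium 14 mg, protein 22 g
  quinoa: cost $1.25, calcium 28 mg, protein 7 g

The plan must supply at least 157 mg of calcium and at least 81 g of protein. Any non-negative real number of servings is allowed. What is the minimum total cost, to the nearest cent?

Two binding constraints pin down two serving amounts, so the optimal mix uses at most two foods. The candidates are each food alone (scaled to the tighter of calcium/protein) and each pair with both constraints tight.
black beans only: max(157/63, 81/8) = 10.12 servings → $7.59.
canned tuna only: max(157/14, 81/22) = 11.21 servings → $17.38.
quinoa only: max(157/28, 81/7) = 11.57 servings → $14.46.
black beans + canned tuna with both tight: 1.821 servings and 3.02 servings → $6.05.
black beans + quinoa: the both-tight solution has a negative serving — not a feasible corner.
canned tuna + quinoa with both tight: 2.257 servings and 4.479 servings → $9.10.
Cheapest feasible corner: $6.05.

$6.05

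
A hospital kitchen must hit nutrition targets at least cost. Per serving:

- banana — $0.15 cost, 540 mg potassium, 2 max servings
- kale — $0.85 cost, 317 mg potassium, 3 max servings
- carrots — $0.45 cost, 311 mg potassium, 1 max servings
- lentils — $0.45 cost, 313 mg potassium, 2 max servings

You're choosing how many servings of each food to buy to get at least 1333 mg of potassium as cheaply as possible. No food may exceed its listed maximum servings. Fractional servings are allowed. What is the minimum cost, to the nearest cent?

$0.66

Cost per mg of potassium: banana $0.0003, lentils $0.0014, carrots $0.0014, kale $0.0027.
Take 2 servings of banana: +1080.0 mg potassium for $0.30 (total $0.30, still need 253.0 mg).
Take 0.8083 servings of lentils: +253.0 mg potassium for $0.36 (total $0.66, still need 0.0 mg).
Filling from the cheapest source first is optimal under one linear minimum: $0.66.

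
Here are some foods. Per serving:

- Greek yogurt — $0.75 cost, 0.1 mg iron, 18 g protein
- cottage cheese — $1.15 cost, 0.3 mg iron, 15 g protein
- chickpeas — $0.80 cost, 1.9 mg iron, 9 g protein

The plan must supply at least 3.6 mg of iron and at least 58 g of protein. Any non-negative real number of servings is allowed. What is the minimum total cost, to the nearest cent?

At the optimum either one food covers both requirements or two foods hit both targets exactly; no other combination can be cheaper.
Greek yogurt only: max(3.6/0.1, 58/18) = 36 servings → $27.00.
cottage cheese only: max(3.6/0.3, 58/15) = 12 servings → $13.80.
chickpeas only: max(3.6/1.9, 58/9) = 6.444 servings → $5.16.
Greek yogurt + cottage cheese: the both-tight solution has a negative serving — not a feasible corner.
Greek yogurt + chickpeas with both tight: 2.336 servings and 1.772 servings → $3.17.
cottage cheese + chickpeas with both tight: 3.016 servings and 1.419 servings → $4.60.
So the least-cost plan costs $3.17.

$3.17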